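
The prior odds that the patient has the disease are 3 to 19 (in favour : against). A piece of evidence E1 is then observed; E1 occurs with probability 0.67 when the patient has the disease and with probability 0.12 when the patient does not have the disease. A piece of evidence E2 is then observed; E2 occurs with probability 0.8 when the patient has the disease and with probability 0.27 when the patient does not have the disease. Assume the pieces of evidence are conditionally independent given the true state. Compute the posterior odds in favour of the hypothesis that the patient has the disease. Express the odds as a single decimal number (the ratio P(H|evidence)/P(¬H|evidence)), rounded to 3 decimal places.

Posterior odds ≈ 2.612

Prior odds = 3/19 = 0.15789.
Likelihood ratio for E1 = 0.67/0.12 = 5.5833.
Likelihood ratio for E2 = 0.8/0.27 = 2.9630.
Posterior odds = prior odds × LR₁ × LR₂ = 2.6121.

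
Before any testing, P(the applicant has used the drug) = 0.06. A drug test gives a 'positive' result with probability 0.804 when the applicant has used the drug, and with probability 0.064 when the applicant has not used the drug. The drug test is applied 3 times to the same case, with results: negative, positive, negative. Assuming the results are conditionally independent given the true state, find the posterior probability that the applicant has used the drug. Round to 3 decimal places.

Let H be the event that the applicant has used the drug; start with P(H) = 0.06. P('positive'|H) = 0.804, P('positive'|¬H) = 0.064.
Update on result 1 ('negative'): P(H) ← 0.196·0.0600 / (0.196·0.0600 + 0.936·0.9400) = 0.011760/0.89160 = 0.0132.
Update on result 2 ('positive'): P(H) ← 0.804·0.0132 / (0.804·0.0132 + 0.064·0.9868) = 0.010605/0.073760 = 0.1438.
Update on result 3 ('negative'): P(H) ← 0.196·0.1438 / (0.196·0.1438 + 0.936·0.8562) = 0.028179/0.82961 = 0.0340.

Posterior P(H) ≈ 0.034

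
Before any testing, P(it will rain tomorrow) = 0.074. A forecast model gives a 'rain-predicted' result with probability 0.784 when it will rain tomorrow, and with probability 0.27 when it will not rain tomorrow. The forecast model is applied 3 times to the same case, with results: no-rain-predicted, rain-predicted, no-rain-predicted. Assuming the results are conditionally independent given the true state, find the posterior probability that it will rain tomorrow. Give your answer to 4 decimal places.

Posterior P(H) ≈ 0.0199

With H the event that it will rain tomorrow, the joint likelihood of the observed sequence is P(data|H) = 0.216·0.784·0.216 = 0.036578 and P(data|¬H) = 0.73·0.27·0.73 = 0.14388.
Bayes: P(H|data) = 0.074·0.036578 / (0.074·0.036578 + 0.926·0.14388) = 0.0027068/0.13594 = 0.0199.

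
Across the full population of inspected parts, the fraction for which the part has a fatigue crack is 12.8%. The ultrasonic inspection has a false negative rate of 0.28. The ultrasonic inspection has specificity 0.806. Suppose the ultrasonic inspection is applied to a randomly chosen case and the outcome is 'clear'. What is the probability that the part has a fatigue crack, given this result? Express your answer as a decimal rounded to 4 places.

P(H | E) ≈ 0.0485

Let H be the event that the part has a fatigue crack. P(H) = 0.128, so P(¬H) = 0.872. With E the 'clear' result, P(E|H) = 0.28 and P(E|¬H) = 0.806.
P(E) = 0.28·0.128 + 0.806·0.872 = 0.035840 + 0.70283 = 0.73867.
By Bayes' theorem, P(H|E) = 0.035840 / 0.73867 = 0.0485.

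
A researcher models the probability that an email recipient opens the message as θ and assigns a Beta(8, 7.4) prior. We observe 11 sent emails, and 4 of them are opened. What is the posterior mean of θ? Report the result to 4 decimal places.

The binomial likelihood is conjugate to the Beta prior: with 4 successes and 7 failures, the posterior is Beta(8+4, 7.4+7) = Beta(12, 14.4).
Posterior mean = α/(α+β) = 12/26.4 = 0.4545.

Posterior mean ≈ 0.4545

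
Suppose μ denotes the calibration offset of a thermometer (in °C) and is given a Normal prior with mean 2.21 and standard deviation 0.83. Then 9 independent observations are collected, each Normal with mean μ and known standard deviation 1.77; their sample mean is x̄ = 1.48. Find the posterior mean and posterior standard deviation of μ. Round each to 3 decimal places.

Posterior mean ≈ 1.725; posterior SD ≈ 0.481

Prior precision 1/τ₀² = 1/0.83² = 1.45159; data precision n/σ² = 9/1.77² = 2.87274.
Posterior precision = 1.45159 + 2.87274 = 4.32433, giving posterior SD = 1/√4.32433 = 0.481.
Posterior mean = (1.45159·2.21 + 2.87274·1.48) / 4.32433 = 1.725.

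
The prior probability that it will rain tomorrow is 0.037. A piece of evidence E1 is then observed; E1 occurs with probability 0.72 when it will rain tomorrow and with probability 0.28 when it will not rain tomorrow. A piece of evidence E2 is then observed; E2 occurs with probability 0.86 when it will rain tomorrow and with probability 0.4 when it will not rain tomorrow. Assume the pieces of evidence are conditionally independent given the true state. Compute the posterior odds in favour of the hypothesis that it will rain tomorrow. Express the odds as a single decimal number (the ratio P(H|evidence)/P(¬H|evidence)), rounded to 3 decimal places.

Prior odds = 0.037/(1−0.037) = 0.038422. In log-odds, ln(0.038422) = -3.2591.
Add log likelihood ratios: ln(2.5714) + ln(2.1500) = 1.7099.
Posterior log-odds = -1.5492, so posterior odds = exp(-1.5492) = 0.21242.

Posterior odds ≈ 0.212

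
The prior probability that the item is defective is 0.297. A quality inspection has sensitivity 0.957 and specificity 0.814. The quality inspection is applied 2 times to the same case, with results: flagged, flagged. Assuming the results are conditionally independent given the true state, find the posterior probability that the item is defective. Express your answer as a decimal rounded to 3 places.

With H the event that the item is defective, the joint likelihood of the observed sequence is P(data|H) = 0.957·0.957 = 0.91585 and P(data|¬H) = 0.186·0.186 = 0.034596.
Bayes: P(H|data) = 0.297·0.91585 / (0.297·0.91585 + 0.703·0.034596) = 0.27201/0.29633 = 0.9179.

Posterior P(H) ≈ 0.918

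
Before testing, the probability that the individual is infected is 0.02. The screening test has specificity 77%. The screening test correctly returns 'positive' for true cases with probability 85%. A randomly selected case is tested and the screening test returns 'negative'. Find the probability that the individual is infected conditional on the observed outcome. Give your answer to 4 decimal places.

P(H | E) ≈ 0.0040

Let H be the event that the individual is infected. P(H) = 0.02, so P(¬H) = 0.98. With E the 'negative' result, P(E|H) = 0.15 and P(E|¬H) = 0.77.
P(E) = 0.15·0.02 + 0.77·0.98 = 0.0030000 + 0.75460 = 0.75760.
By Bayes' theorem, P(H|E) = 0.0030000 / 0.75760 = 0.0040.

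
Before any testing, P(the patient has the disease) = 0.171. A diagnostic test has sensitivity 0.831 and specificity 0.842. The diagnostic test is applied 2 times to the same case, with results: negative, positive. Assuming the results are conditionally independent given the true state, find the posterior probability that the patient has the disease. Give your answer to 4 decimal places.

Posterior P(H) ≈ 0.1788

With H the event that the patient has the disease, the joint likelihood of the observed sequence is P(data|H) = 0.169·0.831 = 0.14044 and P(data|¬H) = 0.842·0.158 = 0.13304.
Bayes: P(H|data) = 0.171·0.14044 / (0.171·0.14044 + 0.829·0.13304) = 0.024015/0.13430 = 0.1788.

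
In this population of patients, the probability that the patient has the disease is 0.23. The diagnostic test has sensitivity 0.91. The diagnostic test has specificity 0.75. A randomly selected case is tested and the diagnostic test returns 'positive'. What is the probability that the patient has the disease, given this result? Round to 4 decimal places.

P(H | E) ≈ 0.5209

Let H be the event that the patient has the disease. P(H) = 0.23, so P(¬H) = 0.77. With E the 'positive' result, P(E|H) = 0.91 and P(E|¬H) = 0.25.
P(E) = 0.91·0.23 + 0.25·0.77 = 0.20930 + 0.19250 = 0.40180.
By Bayes' theorem, P(H|E) = 0.20930 / 0.40180 = 0.5209.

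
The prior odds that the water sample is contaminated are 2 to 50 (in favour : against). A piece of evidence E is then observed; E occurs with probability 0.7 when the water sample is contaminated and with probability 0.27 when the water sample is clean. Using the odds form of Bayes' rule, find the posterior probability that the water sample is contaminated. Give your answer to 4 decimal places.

Posterior probability ≈ 0.0940

Prior odds = 2/50 = 0.040000. In log-odds, ln(0.040000) = -3.2189.
Add log likelihood ratio: ln(2.5926) = 0.95266.
Posterior log-odds = -2.2662, so posterior odds = exp(-2.2662) = 0.10370. Converting, P(H|E) = 0.10370/1.1037 = 0.0940.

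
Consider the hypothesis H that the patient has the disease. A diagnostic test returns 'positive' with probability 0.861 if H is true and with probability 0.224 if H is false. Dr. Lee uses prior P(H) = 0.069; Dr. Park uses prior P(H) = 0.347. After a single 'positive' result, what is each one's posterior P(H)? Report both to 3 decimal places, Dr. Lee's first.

Dr. Lee: 0.222; Dr. Park: 0.671

The likelihood ratio for a 'positive' result is 0.861/0.224 = 3.8438.
Dr. Lee: prior odds 0.069/0.931 = 0.074114; posterior odds 0.28488; posterior probability 0.222.
Dr. Park: prior odds 0.347/0.653 = 0.53139; posterior odds 2.0425; posterior probability 0.671.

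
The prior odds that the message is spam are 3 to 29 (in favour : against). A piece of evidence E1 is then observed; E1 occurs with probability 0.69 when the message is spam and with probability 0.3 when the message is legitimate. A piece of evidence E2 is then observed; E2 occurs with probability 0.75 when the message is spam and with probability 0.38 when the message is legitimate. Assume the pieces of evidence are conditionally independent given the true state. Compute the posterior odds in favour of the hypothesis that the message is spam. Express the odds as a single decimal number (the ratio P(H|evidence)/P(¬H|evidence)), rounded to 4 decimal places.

Prior odds = 3/29 = 0.10345. In log-odds, ln(0.10345) = -2.2687.
Add log likelihood ratios: ln(2.3000) + ln(1.9737) = 1.5128.
Posterior log-odds = -0.75587, so posterior odds = exp(-0.75587) = 0.46960.

Posterior odds ≈ 0.4696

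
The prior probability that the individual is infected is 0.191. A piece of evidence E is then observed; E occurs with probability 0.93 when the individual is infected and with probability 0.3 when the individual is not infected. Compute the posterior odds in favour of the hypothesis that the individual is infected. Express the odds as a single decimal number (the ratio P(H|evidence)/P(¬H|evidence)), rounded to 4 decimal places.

Posterior odds ≈ 0.7319

Prior odds = 0.191/(1−0.191) = 0.23609. In log-odds, ln(0.23609) = -1.4435.
Add log likelihood ratio: ln(3.1000) = 1.1314.
Posterior log-odds = -0.31212, so posterior odds = exp(-0.31212) = 0.73189.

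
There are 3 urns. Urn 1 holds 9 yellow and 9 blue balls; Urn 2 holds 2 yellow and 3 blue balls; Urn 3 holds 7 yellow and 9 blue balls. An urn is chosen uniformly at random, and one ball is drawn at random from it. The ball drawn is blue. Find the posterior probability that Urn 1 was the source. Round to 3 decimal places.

Posterior probability ≈ 0.301

P(blue|Urn 1) = 0.5; P(blue|Urn 2) = 0.6; P(blue|Urn 3) = 0.5625.
Prior × likelihood for each source: 0.333333·0.5=0.1667, 0.333333·0.6=0.2000, 0.333333·0.5625=0.1875. Summing gives P(blue) = 0.55417.
P(Urn 1 | blue) = 0.1667 / 0.55417 = 0.301.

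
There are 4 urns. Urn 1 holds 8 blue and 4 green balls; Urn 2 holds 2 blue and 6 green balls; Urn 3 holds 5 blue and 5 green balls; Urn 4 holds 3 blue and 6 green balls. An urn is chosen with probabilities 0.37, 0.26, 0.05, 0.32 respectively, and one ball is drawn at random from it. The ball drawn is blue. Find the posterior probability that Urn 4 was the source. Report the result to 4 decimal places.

Tabulate prior·likelihood by source: [1] prior 0.37, lik 0.6667, product 0.2467; [2] prior 0.26, lik 0.25, product 0.06500; [3] prior 0.05, lik 0.5, product 0.02500; [4] prior 0.32, lik 0.3333, product 0.1067.
Normalizing constant = 0.44333; the posterior for Urn 4 is its product over the sum, 0.1067/0.44333 = 0.2406.

Posterior probability ≈ 0.2406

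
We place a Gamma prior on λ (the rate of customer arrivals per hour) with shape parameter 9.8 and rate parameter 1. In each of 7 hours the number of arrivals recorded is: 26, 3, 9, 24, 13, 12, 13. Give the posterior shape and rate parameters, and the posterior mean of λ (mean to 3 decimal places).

Total count ∑xᵢ = 100 over n = 7 hours.
Gamma is conjugate to the Poisson likelihood: posterior is Gamma(shape = 9.8+100 = 109.8, rate = 1+7 = 8).
Posterior mean = shape/rate = 109.8/8 = 13.725.

Posterior: Gamma(shape=109.8, rate=8); mean ≈ 13.725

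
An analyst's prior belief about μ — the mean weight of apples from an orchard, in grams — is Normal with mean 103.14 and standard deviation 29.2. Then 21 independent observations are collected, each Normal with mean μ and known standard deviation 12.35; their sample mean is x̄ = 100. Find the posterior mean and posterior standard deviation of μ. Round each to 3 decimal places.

With known σ, the Normal prior is conjugate. Weight on the data is w = (n/σ²)/(n/σ² + 1/τ₀²) = 0.137685/(0.137685+0.00117283) = 0.99155.
Posterior mean = w·x̄ + (1−w)·μ₀ = 0.99155·100 + 0.0084463·103.14 = 100.027. Posterior variance = 1/(0.137685+0.00117283) = 7.20163, so SD = 2.684.

Posterior mean ≈ 100.027; posterior SD ≈ 2.684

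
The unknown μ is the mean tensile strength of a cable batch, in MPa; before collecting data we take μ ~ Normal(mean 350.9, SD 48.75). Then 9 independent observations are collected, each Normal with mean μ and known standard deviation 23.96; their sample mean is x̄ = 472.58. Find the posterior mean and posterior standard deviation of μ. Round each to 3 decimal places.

Posterior mean ≈ 469.399; posterior SD ≈ 7.882

Prior precision 1/τ₀² = 1/48.75² = 0.00042078; data precision n/σ² = 9/23.96² = 0.0156772.
Posterior precision = 0.00042078 + 0.0156772 = 0.0160980, giving posterior SD = 1/√0.0160980 = 7.882.
Posterior mean = (0.00042078·350.9 + 0.0156772·472.58) / 0.0160980 = 469.399.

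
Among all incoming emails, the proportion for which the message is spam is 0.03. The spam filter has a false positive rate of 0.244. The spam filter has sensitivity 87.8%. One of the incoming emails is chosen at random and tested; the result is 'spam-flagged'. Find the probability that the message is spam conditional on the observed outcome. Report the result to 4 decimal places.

P(H | E) ≈ 0.1001

Let H be the event that the message is spam. P(H) = 0.03, so P(¬H) = 0.97. With E the 'spam-flagged' result, P(E|H) = 0.878 and P(E|¬H) = 0.244.
P(E) = 0.878·0.03 + 0.244·0.97 = 0.026340 + 0.23668 = 0.26302.
By Bayes' theorem, P(H|E) = 0.026340 / 0.26302 = 0.1001.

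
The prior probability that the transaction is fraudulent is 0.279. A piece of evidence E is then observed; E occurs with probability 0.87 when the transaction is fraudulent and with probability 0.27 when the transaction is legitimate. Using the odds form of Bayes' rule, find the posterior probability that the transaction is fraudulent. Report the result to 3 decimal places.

Posterior probability ≈ 0.555

Prior odds = 0.279/(1−0.279) = 0.38696. In log-odds, ln(0.38696) = -0.94943.
Add log likelihood ratio: ln(3.2222) = 1.1701.
Posterior log-odds = 0.22064, so posterior odds = exp(0.22064) = 1.2469. Converting, P(H|E) = 1.2469/2.2469 = 0.555.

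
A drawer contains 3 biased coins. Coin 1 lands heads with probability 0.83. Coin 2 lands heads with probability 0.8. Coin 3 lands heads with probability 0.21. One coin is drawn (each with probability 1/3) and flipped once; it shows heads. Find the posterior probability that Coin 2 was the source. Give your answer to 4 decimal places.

Posterior probability ≈ 0.4348

Tabulate prior·likelihood by source: [1] prior 0.333333, lik 0.83, product 0.2767; [2] prior 0.333333, lik 0.8, product 0.2667; [3] prior 0.333333, lik 0.21, product 0.07000.
Normalizing constant = 0.61333; the posterior for Coin 2 is its product over the sum, 0.2667/0.61333 = 0.4348.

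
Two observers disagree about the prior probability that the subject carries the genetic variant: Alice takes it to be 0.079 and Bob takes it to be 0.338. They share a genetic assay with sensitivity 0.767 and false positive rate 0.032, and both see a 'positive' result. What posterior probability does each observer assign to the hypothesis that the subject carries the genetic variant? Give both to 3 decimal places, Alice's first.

Alice: 0.673; Bob: 0.924

P('+'|H) = 0.767, P('+'|¬H) = 0.032.
Alice: numerator 0.767·0.079 = 0.060593; evidence = 0.060593+0.032·0.921 = 0.090065; posterior = 0.673.
Bob: numerator 0.767·0.338 = 0.25925; evidence = 0.25925+0.032·0.662 = 0.28043; posterior = 0.924.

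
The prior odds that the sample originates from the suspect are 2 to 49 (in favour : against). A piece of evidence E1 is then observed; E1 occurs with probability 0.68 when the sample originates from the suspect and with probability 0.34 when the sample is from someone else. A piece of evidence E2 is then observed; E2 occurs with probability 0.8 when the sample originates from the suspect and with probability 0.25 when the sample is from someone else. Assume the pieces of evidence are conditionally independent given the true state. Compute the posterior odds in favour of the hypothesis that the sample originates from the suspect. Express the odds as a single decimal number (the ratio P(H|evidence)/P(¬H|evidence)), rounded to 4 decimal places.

Posterior odds ≈ 0.2612

Prior odds = 2/49 = 0.040816. In log-odds, ln(0.040816) = -3.1987.
Add log likelihood ratios: ln(2.0000) + ln(3.2000) = 1.8563.
Posterior log-odds = -1.3424, so posterior odds = exp(-1.3424) = 0.26122.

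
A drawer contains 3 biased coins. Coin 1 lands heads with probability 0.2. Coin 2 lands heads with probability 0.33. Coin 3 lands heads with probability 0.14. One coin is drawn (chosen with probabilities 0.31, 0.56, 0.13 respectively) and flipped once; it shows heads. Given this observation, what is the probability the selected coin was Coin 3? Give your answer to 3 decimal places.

P(heads|C1) = 0.2; P(heads|C2) = 0.33; P(heads|C3) = 0.14.
Prior × likelihood for each source: 0.31·0.2=0.06200, 0.56·0.33=0.1848, 0.13·0.14=0.01820. Summing gives P(heads) = 0.26500.
P(Coin 3 | heads) = 0.01820 / 0.26500 = 0.069.

Posterior probability ≈ 0.069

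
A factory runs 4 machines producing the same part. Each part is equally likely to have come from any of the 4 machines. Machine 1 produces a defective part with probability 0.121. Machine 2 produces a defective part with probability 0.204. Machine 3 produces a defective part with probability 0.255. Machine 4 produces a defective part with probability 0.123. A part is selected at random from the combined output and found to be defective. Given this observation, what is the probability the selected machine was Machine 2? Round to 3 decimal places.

Posterior probability ≈ 0.290

Tabulate prior·likelihood by source: [1] prior 0.25, lik 0.121, product 0.03025; [2] prior 0.25, lik 0.204, product 0.05100; [3] prior 0.25, lik 0.255, product 0.06375; [4] prior 0.25, lik 0.123, product 0.03075.
Normalizing constant = 0.17575; the posterior for Machine 2 is its product over the sum, 0.05100/0.17575 = 0.290.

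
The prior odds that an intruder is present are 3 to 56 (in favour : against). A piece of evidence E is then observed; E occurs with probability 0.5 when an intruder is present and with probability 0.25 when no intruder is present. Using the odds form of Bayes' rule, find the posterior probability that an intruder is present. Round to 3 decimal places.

Prior odds = 3/56 = 0.053571.
Likelihood ratio for E = 0.5/0.25 = 2.0000.
Posterior odds = prior odds × LR = 0.10714.
Posterior probability = odds/(1+odds) = 0.10714/1.1071 = 0.097.

Posterior probability ≈ 0.097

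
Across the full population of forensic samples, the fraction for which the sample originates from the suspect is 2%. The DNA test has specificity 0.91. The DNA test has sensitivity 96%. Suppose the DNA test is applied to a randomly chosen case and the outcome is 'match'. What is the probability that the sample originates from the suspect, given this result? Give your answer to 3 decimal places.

P(H | E) ≈ 0.179

Write H for 'the sample originates from the suspect'. Prior odds H:¬H = 0.02/0.98 = 0.020408. For the 'match' outcome, the likelihood ratio is 0.96/0.09 = 10.667.
Posterior odds = 0.020408 × 10.667 = 0.21769, so P(H|E) = 0.21769/(1+0.21769) = 0.179.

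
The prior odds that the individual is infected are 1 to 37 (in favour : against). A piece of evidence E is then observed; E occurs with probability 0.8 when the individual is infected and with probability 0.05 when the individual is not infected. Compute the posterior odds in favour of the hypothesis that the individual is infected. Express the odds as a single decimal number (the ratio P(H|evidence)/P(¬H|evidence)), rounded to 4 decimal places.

Prior odds = 1/37 = 0.027027. In log-odds, ln(0.027027) = -3.6109.
Add log likelihood ratio: ln(16.000) = 2.7726.
Posterior log-odds = -0.83833, so posterior odds = exp(-0.83833) = 0.43243.

Posterior odds ≈ 0.4324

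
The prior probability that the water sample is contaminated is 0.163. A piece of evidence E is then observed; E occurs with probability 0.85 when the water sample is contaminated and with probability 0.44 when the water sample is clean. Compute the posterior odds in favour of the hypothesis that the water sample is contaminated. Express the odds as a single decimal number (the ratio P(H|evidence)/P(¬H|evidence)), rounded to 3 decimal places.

Prior odds = 0.163/(1−0.163) = 0.19474. In log-odds, ln(0.19474) = -1.6361.
Add log likelihood ratio: ln(1.9318) = 0.65846.
Posterior log-odds = -0.97761, so posterior odds = exp(-0.97761) = 0.37621.

Posterior odds ≈ 0.376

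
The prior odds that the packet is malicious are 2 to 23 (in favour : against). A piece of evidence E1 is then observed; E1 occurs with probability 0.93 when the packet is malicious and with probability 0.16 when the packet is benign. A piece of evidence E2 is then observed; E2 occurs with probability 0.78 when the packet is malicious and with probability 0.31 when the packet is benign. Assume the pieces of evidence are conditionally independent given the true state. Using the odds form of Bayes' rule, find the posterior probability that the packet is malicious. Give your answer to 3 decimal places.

Posterior probability ≈ 0.560

Prior odds = 2/23 = 0.086957.
Likelihood ratio for E1 = 0.93/0.16 = 5.8125.
Likelihood ratio for E2 = 0.78/0.31 = 2.5161.
Posterior odds = prior odds × LR₁ × LR₂ = 1.2717.
Posterior probability = odds/(1+odds) = 1.2717/2.2717 = 0.560.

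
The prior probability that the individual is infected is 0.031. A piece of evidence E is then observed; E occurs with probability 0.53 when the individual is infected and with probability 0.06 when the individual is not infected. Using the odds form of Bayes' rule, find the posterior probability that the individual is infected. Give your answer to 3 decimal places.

Posterior probability ≈ 0.220

Prior odds = 0.031/(1−0.031) = 0.031992. In log-odds, ln(0.031992) = -3.4423.
Add log likelihood ratio: ln(8.8333) = 2.1785.
Posterior log-odds = -1.2637, so posterior odds = exp(-1.2637) = 0.28259. Converting, P(H|E) = 0.28259/1.2826 = 0.220.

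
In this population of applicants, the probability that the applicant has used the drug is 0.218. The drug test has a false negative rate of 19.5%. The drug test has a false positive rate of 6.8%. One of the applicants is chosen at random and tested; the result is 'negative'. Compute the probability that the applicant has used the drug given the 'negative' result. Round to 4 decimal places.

Write H for 'the applicant has used the drug'. Prior odds H:¬H = 0.218/0.782 = 0.27877. For the 'negative' outcome, the likelihood ratio is 0.195/0.932 = 0.20923.
Posterior odds = 0.27877 × 0.20923 = 0.058327, so P(H|E) = 0.058327/(1+0.058327) = 0.0551.

P(H | E) ≈ 0.0551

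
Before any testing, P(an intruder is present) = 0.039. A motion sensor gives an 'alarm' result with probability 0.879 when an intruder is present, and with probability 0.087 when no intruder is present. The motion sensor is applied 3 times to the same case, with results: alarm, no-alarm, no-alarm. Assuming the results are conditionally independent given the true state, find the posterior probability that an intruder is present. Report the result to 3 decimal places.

Posterior P(H) ≈ 0.007

Let H be the event that an intruder is present; start with P(H) = 0.039. P('alarm'|H) = 0.879, P('alarm'|¬H) = 0.087.
Update on result 1 ('alarm'): P(H) ← 0.879·0.0390 / (0.879·0.0390 + 0.087·0.9610) = 0.034281/0.11789 = 0.2908.
Update on result 2 ('no-alarm'): P(H) ← 0.121·0.2908 / (0.121·0.2908 + 0.913·0.7092) = 0.035186/0.68269 = 0.0515.
Update on result 3 ('no-alarm'): P(H) ← 0.121·0.0515 / (0.121·0.0515 + 0.913·0.9485) = 0.0062363/0.87218 = 0.0072.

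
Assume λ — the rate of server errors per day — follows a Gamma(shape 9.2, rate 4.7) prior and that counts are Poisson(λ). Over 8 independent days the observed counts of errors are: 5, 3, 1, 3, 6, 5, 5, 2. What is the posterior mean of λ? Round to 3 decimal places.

Posterior mean ≈ 3.087

The Poisson likelihood adds the total count to the shape and the number of exposure periods to the rate. Here ∑xᵢ = 30 and n = 8, so shape 9.2→39.2 and rate 4.7→12.7.
Posterior mean = shape/rate = 39.2/12.7 = 3.087.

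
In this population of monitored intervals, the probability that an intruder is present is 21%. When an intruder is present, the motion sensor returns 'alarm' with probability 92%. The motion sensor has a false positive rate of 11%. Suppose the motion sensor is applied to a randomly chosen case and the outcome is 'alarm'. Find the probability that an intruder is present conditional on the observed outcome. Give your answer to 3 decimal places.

P(H | E) ≈ 0.690

Let H be the event that an intruder is present. P(H) = 0.21, so P(¬H) = 0.79. With E the 'alarm' result, P(E|H) = 0.92 and P(E|¬H) = 0.11.
P(E) = 0.92·0.21 + 0.11·0.79 = 0.19320 + 0.086900 = 0.28010.
By Bayes' theorem, P(H|E) = 0.19320 / 0.28010 = 0.690.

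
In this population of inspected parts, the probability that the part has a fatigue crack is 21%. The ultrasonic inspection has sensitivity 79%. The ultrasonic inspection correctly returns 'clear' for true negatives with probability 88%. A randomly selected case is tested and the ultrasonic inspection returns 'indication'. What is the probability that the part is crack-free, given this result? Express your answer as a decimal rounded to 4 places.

Let H be the event that the part has a fatigue crack. P(H) = 0.21, so P(¬H) = 0.79. With E the 'indication' result, P(E|H) = 0.79 and P(E|¬H) = 0.12.
P(E) = 0.79·0.21 + 0.12·0.79 = 0.16590 + 0.094800 = 0.26070.
By Bayes' theorem, P(H|E) = 0.16590 / 0.26070 = 0.6364. Hence P(¬H|E) = 1 − 0.6364 = 0.3636.

P(¬H | E) ≈ 0.3636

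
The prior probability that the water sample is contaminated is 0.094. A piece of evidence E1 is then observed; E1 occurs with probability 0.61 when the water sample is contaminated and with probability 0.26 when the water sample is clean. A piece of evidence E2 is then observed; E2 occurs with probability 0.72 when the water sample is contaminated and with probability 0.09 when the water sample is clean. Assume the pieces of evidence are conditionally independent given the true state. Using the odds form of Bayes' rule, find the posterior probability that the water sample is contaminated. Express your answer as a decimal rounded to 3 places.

Prior odds = 0.094/(1−0.094) = 0.10375. In log-odds, ln(0.10375) = -2.2657.
Add log likelihood ratios: ln(2.3462) + ln(8.0000) = 2.9322.
Posterior log-odds = 0.66647, so posterior odds = exp(0.66647) = 1.9474. Converting, P(H|E) = 1.9474/2.9474 = 0.661.

Posterior probability ≈ 0.661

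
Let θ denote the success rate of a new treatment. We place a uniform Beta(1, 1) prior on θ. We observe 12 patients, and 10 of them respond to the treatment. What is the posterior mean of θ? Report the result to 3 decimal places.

Observing 10 successes and 2 failures updates Beta(1, 1) by adding the success and failure counts to the two shape parameters: α = 1+10 = 11, β = 1+2 = 3.
E[θ | data] = 11/(11+3) = 0.786.

Posterior mean ≈ 0.786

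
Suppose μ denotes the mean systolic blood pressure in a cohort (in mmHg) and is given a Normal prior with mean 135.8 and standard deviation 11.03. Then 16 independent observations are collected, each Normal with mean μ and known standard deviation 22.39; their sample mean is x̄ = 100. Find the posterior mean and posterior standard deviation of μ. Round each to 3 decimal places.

With known σ, the Normal prior is conjugate. Weight on the data is w = (n/σ²)/(n/σ² + 1/τ₀²) = 0.0319162/(0.0319162+0.00821957) = 0.79521.
Posterior mean = w·x̄ + (1−w)·μ₀ = 0.79521·100 + 0.20479·135.8 = 107.332. Posterior variance = 1/(0.0319162+0.00821957) = 24.9154, so SD = 4.992.

Posterior mean ≈ 107.332; posterior SD ≈ 4.992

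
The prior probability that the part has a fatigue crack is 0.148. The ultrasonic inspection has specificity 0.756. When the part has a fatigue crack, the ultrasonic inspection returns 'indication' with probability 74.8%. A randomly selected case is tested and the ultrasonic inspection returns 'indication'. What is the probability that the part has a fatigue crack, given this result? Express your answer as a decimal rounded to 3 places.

P(H | E) ≈ 0.347

Write H for 'the part has a fatigue crack'. Prior odds H:¬H = 0.148/0.852 = 0.17371. For the 'indication' outcome, the likelihood ratio is 0.748/0.244 = 3.0656.
Posterior odds = 0.17371 × 3.0656 = 0.53252, so P(H|E) = 0.53252/(1+0.53252) = 0.347.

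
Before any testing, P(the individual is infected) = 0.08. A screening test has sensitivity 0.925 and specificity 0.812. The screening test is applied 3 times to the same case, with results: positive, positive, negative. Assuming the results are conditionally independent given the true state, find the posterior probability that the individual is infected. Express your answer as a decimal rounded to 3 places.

With H the event that the individual is infected, the joint likelihood of the observed sequence is P(data|H) = 0.925·0.925·0.075 = 0.064172 and P(data|¬H) = 0.188·0.188·0.812 = 0.028699.
Bayes: P(H|data) = 0.08·0.064172 / (0.08·0.064172 + 0.92·0.028699) = 0.0051338/0.031537 = 0.1628.

Posterior P(H) ≈ 0.163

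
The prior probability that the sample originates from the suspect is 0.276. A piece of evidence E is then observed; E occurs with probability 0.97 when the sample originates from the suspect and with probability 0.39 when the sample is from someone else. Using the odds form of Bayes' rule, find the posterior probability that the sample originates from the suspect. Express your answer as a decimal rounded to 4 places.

Posterior probability ≈ 0.4867

Prior odds = 0.276/(1−0.276) = 0.38122.
Likelihood ratio for E = 0.97/0.39 = 2.4872.
Posterior odds = prior odds × LR = 0.94815.
Posterior probability = odds/(1+odds) = 0.94815/1.9482 = 0.4867.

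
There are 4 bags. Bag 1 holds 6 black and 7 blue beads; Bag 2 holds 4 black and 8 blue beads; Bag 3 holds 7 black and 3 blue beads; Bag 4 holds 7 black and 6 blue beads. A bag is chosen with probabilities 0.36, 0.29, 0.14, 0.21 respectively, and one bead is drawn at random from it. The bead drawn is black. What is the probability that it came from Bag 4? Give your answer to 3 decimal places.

Posterior probability ≈ 0.239

P(black|Bag 1) = 0.4615; P(black|Bag 2) = 0.3333; P(black|Bag 3) = 0.7; P(black|Bag 4) = 0.5385.
Prior × likelihood for each source: 0.36·0.4615=0.1662, 0.29·0.3333=0.09667, 0.14·0.7=0.09800, 0.21·0.5385=0.1131. Summing gives P(black) = 0.47390.
P(Bag 4 | black) = 0.1131 / 0.47390 = 0.239.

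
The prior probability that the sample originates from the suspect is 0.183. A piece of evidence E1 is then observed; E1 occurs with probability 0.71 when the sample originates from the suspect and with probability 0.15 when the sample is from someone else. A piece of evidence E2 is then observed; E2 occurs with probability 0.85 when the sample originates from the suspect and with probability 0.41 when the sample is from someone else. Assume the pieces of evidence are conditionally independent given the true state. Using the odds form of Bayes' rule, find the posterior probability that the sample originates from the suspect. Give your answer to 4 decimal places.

Prior odds = 0.183/(1−0.183) = 0.22399. In log-odds, ln(0.22399) = -1.4962.
Add log likelihood ratios: ln(4.7333) + ln(2.0732) = 2.2837.
Posterior log-odds = 0.78756, so posterior odds = exp(0.78756) = 2.1980. Converting, P(H|E) = 2.1980/3.1980 = 0.6873.

Posterior probability ≈ 0.6873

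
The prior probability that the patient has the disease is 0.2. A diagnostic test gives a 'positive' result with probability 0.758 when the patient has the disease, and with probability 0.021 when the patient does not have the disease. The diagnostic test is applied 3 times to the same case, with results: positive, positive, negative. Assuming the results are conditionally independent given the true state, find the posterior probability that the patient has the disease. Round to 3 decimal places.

Posterior P(H) ≈ 0.988

Let H be the event that the patient has the disease; start with P(H) = 0.2. P('positive'|H) = 0.758, P('positive'|¬H) = 0.021.
Update on result 1 ('positive'): P(H) ← 0.758·0.2000 / (0.758·0.2000 + 0.021·0.8000) = 0.15160/0.16840 = 0.9002.
Update on result 2 ('positive'): P(H) ← 0.758·0.9002 / (0.758·0.9002 + 0.021·0.0998) = 0.68238/0.68448 = 0.9969.
Update on result 3 ('negative'): P(H) ← 0.242·0.9969 / (0.242·0.9969 + 0.979·0.0031) = 0.24126/0.24426 = 0.9877.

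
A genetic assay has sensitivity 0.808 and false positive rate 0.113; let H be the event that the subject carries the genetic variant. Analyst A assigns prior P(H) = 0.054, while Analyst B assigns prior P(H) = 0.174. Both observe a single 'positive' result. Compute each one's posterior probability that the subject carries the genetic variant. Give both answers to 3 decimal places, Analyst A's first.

The likelihood ratio for a 'positive' result is 0.808/0.113 = 7.1504.
Analyst A: prior odds 0.054/0.946 = 0.057082; posterior odds 0.40816; posterior probability 0.290.
Analyst B: prior odds 0.174/0.826 = 0.21065; posterior odds 1.5063; posterior probability 0.601.

Analyst A: 0.290; Analyst B: 0.601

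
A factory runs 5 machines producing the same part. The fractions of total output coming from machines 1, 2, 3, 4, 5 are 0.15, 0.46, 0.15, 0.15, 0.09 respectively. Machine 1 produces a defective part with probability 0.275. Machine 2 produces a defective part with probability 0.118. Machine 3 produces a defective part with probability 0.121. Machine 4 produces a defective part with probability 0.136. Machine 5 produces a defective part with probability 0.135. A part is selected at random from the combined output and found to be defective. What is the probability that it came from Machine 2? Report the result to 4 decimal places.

Posterior probability ≈ 0.3712

Tabulate prior·likelihood by source: [1] prior 0.15, lik 0.275, product 0.04125; [2] prior 0.46, lik 0.118, product 0.05428; [3] prior 0.15, lik 0.121, product 0.01815; [4] prior 0.15, lik 0.136, product 0.02040; [5] prior 0.09, lik 0.135, product 0.01215.
Normalizing constant = 0.14623; the posterior for Machine 2 is its product over the sum, 0.05428/0.14623 = 0.3712.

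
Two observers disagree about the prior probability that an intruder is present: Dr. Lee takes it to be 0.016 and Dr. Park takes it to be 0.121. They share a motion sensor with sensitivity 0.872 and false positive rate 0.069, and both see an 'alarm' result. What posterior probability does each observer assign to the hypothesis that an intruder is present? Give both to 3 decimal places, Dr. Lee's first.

The likelihood ratio for an 'alarm' result is 0.872/0.069 = 12.638.
Dr. Lee: prior odds 0.016/0.984 = 0.016260; posterior odds 0.20549; posterior probability 0.170.
Dr. Park: prior odds 0.121/0.879 = 0.13766; posterior odds 1.7397; posterior probability 0.635.

Dr. Lee: 0.170; Dr. Park: 0.635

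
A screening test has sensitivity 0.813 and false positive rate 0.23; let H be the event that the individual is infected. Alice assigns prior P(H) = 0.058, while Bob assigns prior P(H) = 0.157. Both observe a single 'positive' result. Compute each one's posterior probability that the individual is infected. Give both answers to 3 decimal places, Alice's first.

The likelihood ratio for a 'positive' result is 0.813/0.23 = 3.5348.
Alice: prior odds 0.058/0.942 = 0.061571; posterior odds 0.21764; posterior probability 0.179.
Bob: prior odds 0.157/0.843 = 0.18624; posterior odds 0.65832; posterior probability 0.397.

Alice: 0.179; Bob: 0.397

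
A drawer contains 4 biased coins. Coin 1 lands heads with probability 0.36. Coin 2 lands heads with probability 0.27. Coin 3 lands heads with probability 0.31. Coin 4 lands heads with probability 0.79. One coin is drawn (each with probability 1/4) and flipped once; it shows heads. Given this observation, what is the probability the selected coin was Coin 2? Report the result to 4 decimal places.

Posterior probability ≈ 0.1561

P(heads|C1) = 0.36; P(heads|C2) = 0.27; P(heads|C3) = 0.31; P(heads|C4) = 0.79.
Prior × likelihood for each source: 0.25·0.36=0.09000, 0.25·0.27=0.06750, 0.25·0.31=0.07750, 0.25·0.79=0.1975. Summing gives P(heads) = 0.43250.
P(Coin 2 | heads) = 0.06750 / 0.43250 = 0.1561.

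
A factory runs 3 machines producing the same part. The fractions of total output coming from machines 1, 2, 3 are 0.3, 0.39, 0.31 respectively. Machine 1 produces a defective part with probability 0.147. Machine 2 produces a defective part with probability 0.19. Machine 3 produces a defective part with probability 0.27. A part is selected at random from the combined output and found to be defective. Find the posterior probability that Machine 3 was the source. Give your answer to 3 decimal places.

Posterior probability ≈ 0.415

Tabulate prior·likelihood by source: [1] prior 0.3, lik 0.147, product 0.04410; [2] prior 0.39, lik 0.19, product 0.07410; [3] prior 0.31, lik 0.27, product 0.08370.
Normalizing constant = 0.20190; the posterior for Machine 3 is its product over the sum, 0.08370/0.20190 = 0.415.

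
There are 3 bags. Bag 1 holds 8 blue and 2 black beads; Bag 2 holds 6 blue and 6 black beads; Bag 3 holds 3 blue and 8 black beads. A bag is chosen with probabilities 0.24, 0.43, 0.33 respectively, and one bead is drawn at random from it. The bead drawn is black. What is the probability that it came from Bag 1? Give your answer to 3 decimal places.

P(black|Bag 1) = 0.2; P(black|Bag 2) = 0.5; P(black|Bag 3) = 0.7273.
Prior × likelihood for each source: 0.24·0.2=0.04800, 0.43·0.5=0.2150, 0.33·0.7273=0.2400. Summing gives P(black) = 0.50300.
P(Bag 1 | black) = 0.04800 / 0.50300 = 0.095.

Posterior probability ≈ 0.095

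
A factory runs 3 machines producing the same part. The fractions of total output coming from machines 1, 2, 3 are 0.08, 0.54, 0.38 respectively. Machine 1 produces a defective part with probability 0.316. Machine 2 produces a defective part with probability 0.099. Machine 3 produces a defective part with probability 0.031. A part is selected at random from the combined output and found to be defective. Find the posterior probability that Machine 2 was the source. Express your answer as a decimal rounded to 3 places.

Posterior probability ≈ 0.591

P(defective|M1) = 0.316; P(defective|M2) = 0.099; P(defective|M3) = 0.031.
Prior × likelihood for each source: 0.08·0.316=0.02528, 0.54·0.099=0.05346, 0.38·0.031=0.01178. Summing gives P(defective) = 0.090520.
P(Machine 2 | defective) = 0.05346 / 0.090520 = 0.591.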